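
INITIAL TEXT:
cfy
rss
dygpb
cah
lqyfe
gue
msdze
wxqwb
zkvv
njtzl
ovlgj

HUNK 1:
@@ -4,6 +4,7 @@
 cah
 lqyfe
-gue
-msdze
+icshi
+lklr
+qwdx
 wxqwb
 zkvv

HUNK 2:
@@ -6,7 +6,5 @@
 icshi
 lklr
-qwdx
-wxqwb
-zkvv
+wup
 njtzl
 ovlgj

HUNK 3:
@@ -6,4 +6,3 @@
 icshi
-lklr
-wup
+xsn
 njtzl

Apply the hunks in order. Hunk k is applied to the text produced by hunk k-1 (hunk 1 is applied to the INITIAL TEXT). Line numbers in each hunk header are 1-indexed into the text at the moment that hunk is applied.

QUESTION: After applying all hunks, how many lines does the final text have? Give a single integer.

Hunk 1: at line 4 remove [gue,msdze] add [icshi,lklr,qwdx] -> 12 lines: cfy rss dygpb cah lqyfe icshi lklr qwdx wxqwb zkvv njtzl ovlgj
Hunk 2: at line 6 remove [qwdx,wxqwb,zkvv] add [wup] -> 10 lines: cfy rss dygpb cah lqyfe icshi lklr wup njtzl ovlgj
Hunk 3: at line 6 remove [lklr,wup] add [xsn] -> 9 lines: cfy rss dygpb cah lqyfe icshi xsn njtzl ovlgj
Final line count: 9

Answer: 9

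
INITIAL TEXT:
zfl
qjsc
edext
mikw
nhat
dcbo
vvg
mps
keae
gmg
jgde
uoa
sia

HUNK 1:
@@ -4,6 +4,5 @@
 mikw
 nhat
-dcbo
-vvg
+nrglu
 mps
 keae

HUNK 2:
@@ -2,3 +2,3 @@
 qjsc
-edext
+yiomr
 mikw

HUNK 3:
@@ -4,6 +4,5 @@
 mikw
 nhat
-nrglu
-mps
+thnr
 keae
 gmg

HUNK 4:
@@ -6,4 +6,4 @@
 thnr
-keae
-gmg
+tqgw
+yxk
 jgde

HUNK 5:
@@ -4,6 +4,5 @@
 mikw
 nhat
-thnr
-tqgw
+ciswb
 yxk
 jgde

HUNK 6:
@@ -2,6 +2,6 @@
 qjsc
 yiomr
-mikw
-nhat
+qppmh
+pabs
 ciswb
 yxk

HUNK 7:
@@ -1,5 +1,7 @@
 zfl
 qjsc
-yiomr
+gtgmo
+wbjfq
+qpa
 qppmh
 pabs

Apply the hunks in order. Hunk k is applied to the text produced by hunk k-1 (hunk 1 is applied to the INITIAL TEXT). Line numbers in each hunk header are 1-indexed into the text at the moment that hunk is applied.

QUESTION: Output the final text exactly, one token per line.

Hunk 1: at line 4 remove [dcbo,vvg] add [nrglu] -> 12 lines: zfl qjsc edext mikw nhat nrglu mps keae gmg jgde uoa sia
Hunk 2: at line 2 remove [edext] add [yiomr] -> 12 lines: zfl qjsc yiomr mikw nhat nrglu mps keae gmg jgde uoa sia
Hunk 3: at line 4 remove [nrglu,mps] add [thnr] -> 11 lines: zfl qjsc yiomr mikw nhat thnr keae gmg jgde uoa sia
Hunk 4: at line 6 remove [keae,gmg] add [tqgw,yxk] -> 11 lines: zfl qjsc yiomr mikw nhat thnr tqgw yxk jgde uoa sia
Hunk 5: at line 4 remove [thnr,tqgw] add [ciswb] -> 10 lines: zfl qjsc yiomr mikw nhat ciswb yxk jgde uoa sia
Hunk 6: at line 2 remove [mikw,nhat] add [qppmh,pabs] -> 10 lines: zfl qjsc yiomr qppmh pabs ciswb yxk jgde uoa sia
Hunk 7: at line 1 remove [yiomr] add [gtgmo,wbjfq,qpa] -> 12 lines: zfl qjsc gtgmo wbjfq qpa qppmh pabs ciswb yxk jgde uoa sia

Answer: zfl
qjsc
gtgmo
wbjfq
qpa
qppmh
pabs
ciswb
yxk
jgde
uoa
sia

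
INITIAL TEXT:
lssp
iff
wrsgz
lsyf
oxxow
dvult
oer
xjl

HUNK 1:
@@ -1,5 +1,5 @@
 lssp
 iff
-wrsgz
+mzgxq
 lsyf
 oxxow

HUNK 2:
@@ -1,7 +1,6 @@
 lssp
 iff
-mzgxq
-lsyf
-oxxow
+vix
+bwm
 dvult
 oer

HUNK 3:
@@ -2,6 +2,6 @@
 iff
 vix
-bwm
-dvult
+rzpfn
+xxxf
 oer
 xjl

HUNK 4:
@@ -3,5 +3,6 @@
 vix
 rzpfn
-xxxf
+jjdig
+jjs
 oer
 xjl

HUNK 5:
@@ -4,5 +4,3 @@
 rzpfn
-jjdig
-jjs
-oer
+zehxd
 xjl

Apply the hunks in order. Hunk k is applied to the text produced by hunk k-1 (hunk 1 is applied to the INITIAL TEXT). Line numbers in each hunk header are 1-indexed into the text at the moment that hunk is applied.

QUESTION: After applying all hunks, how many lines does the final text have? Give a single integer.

Hunk 1: at line 1 remove [wrsgz] add [mzgxq] -> 8 lines: lssp iff mzgxq lsyf oxxow dvult oer xjl
Hunk 2: at line 1 remove [mzgxq,lsyf,oxxow] add [vix,bwm] -> 7 lines: lssp iff vix bwm dvult oer xjl
Hunk 3: at line 2 remove [bwm,dvult] add [rzpfn,xxxf] -> 7 lines: lssp iff vix rzpfn xxxf oer xjl
Hunk 4: at line 3 remove [xxxf] add [jjdig,jjs] -> 8 lines: lssp iff vix rzpfn jjdig jjs oer xjl
Hunk 5: at line 4 remove [jjdig,jjs,oer] add [zehxd] -> 6 lines: lssp iff vix rzpfn zehxd xjl
Final line count: 6

Answer: 6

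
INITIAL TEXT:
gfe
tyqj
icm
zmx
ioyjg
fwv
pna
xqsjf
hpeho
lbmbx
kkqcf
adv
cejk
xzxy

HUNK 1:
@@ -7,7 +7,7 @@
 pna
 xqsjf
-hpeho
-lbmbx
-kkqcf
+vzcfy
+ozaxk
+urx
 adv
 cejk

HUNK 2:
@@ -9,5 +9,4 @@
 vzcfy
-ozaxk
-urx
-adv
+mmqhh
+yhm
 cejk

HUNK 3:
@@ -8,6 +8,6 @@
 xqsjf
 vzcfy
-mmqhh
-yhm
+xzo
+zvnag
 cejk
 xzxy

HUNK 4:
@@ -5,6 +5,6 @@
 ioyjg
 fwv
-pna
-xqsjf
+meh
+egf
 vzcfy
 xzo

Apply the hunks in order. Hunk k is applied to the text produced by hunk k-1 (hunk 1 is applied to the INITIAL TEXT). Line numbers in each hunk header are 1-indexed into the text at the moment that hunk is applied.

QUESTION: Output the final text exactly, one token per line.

Answer: gfe
tyqj
icm
zmx
ioyjg
fwv
meh
egf
vzcfy
xzo
zvnag
cejk
xzxy

Derivation:
Hunk 1: at line 7 remove [hpeho,lbmbx,kkqcf] add [vzcfy,ozaxk,urx] -> 14 lines: gfe tyqj icm zmx ioyjg fwv pna xqsjf vzcfy ozaxk urx adv cejk xzxy
Hunk 2: at line 9 remove [ozaxk,urx,adv] add [mmqhh,yhm] -> 13 lines: gfe tyqj icm zmx ioyjg fwv pna xqsjf vzcfy mmqhh yhm cejk xzxy
Hunk 3: at line 8 remove [mmqhh,yhm] add [xzo,zvnag] -> 13 lines: gfe tyqj icm zmx ioyjg fwv pna xqsjf vzcfy xzo zvnag cejk xzxy
Hunk 4: at line 5 remove [pna,xqsjf] add [meh,egf] -> 13 lines: gfe tyqj icm zmx ioyjg fwv meh egf vzcfy xzo zvnag cejk xzxy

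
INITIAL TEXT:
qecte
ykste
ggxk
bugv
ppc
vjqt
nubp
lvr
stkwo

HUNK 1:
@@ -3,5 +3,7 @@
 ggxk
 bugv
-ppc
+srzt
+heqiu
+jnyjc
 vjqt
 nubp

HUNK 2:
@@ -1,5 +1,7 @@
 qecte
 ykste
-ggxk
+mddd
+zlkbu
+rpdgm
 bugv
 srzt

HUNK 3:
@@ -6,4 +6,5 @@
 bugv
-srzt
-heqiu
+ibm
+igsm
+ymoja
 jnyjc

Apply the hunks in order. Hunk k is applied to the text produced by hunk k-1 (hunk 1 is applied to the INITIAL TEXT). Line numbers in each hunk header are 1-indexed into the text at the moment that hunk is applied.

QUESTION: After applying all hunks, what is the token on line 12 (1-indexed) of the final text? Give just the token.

Answer: nubp

Derivation:
Hunk 1: at line 3 remove [ppc] add [srzt,heqiu,jnyjc] -> 11 lines: qecte ykste ggxk bugv srzt heqiu jnyjc vjqt nubp lvr stkwo
Hunk 2: at line 1 remove [ggxk] add [mddd,zlkbu,rpdgm] -> 13 lines: qecte ykste mddd zlkbu rpdgm bugv srzt heqiu jnyjc vjqt nubp lvr stkwo
Hunk 3: at line 6 remove [srzt,heqiu] add [ibm,igsm,ymoja] -> 14 lines: qecte ykste mddd zlkbu rpdgm bugv ibm igsm ymoja jnyjc vjqt nubp lvr stkwo
Final line 12: nubp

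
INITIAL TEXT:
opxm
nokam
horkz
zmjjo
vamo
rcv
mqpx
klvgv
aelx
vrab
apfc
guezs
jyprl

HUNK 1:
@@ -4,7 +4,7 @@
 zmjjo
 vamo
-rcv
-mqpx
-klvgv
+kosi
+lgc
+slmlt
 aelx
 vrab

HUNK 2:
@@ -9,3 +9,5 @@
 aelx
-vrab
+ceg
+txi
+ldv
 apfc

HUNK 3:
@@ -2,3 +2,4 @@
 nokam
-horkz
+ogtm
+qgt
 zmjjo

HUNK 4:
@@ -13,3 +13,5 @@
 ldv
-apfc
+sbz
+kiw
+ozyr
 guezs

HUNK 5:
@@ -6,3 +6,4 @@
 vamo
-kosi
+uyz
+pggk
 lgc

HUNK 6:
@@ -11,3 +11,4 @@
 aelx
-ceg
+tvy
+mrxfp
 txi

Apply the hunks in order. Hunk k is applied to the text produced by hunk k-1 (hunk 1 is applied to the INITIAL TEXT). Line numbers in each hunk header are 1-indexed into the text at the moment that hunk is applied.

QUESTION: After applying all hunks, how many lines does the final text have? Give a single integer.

Hunk 1: at line 4 remove [rcv,mqpx,klvgv] add [kosi,lgc,slmlt] -> 13 lines: opxm nokam horkz zmjjo vamo kosi lgc slmlt aelx vrab apfc guezs jyprl
Hunk 2: at line 9 remove [vrab] add [ceg,txi,ldv] -> 15 lines: opxm nokam horkz zmjjo vamo kosi lgc slmlt aelx ceg txi ldv apfc guezs jyprl
Hunk 3: at line 2 remove [horkz] add [ogtm,qgt] -> 16 lines: opxm nokam ogtm qgt zmjjo vamo kosi lgc slmlt aelx ceg txi ldv apfc guezs jyprl
Hunk 4: at line 13 remove [apfc] add [sbz,kiw,ozyr] -> 18 lines: opxm nokam ogtm qgt zmjjo vamo kosi lgc slmlt aelx ceg txi ldv sbz kiw ozyr guezs jyprl
Hunk 5: at line 6 remove [kosi] add [uyz,pggk] -> 19 lines: opxm nokam ogtm qgt zmjjo vamo uyz pggk lgc slmlt aelx ceg txi ldv sbz kiw ozyr guezs jyprl
Hunk 6: at line 11 remove [ceg] add [tvy,mrxfp] -> 20 lines: opxm nokam ogtm qgt zmjjo vamo uyz pggk lgc slmlt aelx tvy mrxfp txi ldv sbz kiw ozyr guezs jyprl
Final line count: 20

Answer: 20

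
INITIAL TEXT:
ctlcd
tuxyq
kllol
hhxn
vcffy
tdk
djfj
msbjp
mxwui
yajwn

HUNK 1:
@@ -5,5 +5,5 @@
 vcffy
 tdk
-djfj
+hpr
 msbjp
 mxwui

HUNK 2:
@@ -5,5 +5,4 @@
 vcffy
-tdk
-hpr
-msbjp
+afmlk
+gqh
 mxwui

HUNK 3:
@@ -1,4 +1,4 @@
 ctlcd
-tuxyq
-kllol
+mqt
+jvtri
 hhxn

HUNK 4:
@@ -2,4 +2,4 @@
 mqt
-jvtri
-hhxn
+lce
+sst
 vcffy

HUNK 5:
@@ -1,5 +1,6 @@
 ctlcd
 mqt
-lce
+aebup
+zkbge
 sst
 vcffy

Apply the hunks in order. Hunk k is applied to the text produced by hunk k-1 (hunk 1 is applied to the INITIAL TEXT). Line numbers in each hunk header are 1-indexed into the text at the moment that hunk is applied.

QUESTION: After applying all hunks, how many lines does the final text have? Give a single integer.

Answer: 10

Derivation:
Hunk 1: at line 5 remove [djfj] add [hpr] -> 10 lines: ctlcd tuxyq kllol hhxn vcffy tdk hpr msbjp mxwui yajwn
Hunk 2: at line 5 remove [tdk,hpr,msbjp] add [afmlk,gqh] -> 9 lines: ctlcd tuxyq kllol hhxn vcffy afmlk gqh mxwui yajwn
Hunk 3: at line 1 remove [tuxyq,kllol] add [mqt,jvtri] -> 9 lines: ctlcd mqt jvtri hhxn vcffy afmlk gqh mxwui yajwn
Hunk 4: at line 2 remove [jvtri,hhxn] add [lce,sst] -> 9 lines: ctlcd mqt lce sst vcffy afmlk gqh mxwui yajwn
Hunk 5: at line 1 remove [lce] add [aebup,zkbge] -> 10 lines: ctlcd mqt aebup zkbge sst vcffy afmlk gqh mxwui yajwn
Final line count: 10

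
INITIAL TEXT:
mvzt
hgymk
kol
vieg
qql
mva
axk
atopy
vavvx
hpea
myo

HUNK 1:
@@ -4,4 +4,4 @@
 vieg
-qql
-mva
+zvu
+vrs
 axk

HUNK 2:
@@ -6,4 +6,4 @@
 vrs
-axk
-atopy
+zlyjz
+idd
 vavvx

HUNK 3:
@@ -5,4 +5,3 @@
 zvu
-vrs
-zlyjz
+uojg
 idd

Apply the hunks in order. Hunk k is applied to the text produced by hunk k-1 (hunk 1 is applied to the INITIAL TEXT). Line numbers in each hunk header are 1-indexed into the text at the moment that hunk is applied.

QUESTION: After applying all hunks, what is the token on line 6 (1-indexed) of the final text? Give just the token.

Hunk 1: at line 4 remove [qql,mva] add [zvu,vrs] -> 11 lines: mvzt hgymk kol vieg zvu vrs axk atopy vavvx hpea myo
Hunk 2: at line 6 remove [axk,atopy] add [zlyjz,idd] -> 11 lines: mvzt hgymk kol vieg zvu vrs zlyjz idd vavvx hpea myo
Hunk 3: at line 5 remove [vrs,zlyjz] add [uojg] -> 10 lines: mvzt hgymk kol vieg zvu uojg idd vavvx hpea myo
Final line 6: uojg

Answer: uojg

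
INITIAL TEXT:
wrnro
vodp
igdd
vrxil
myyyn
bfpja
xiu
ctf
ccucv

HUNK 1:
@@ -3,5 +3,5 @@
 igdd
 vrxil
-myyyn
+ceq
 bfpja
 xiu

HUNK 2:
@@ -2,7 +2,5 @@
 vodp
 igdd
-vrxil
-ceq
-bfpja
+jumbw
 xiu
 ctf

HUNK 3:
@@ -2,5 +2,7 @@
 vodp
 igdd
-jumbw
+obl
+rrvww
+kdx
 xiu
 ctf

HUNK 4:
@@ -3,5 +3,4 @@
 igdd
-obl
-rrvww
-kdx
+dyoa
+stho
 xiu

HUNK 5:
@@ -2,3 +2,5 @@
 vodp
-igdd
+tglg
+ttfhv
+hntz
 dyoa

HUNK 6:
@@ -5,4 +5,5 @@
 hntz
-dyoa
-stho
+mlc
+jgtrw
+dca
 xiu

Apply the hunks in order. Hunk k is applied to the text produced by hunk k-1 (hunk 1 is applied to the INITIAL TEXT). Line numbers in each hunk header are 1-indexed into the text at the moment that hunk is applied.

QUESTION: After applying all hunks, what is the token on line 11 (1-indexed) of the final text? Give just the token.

Answer: ccucv

Derivation:
Hunk 1: at line 3 remove [myyyn] add [ceq] -> 9 lines: wrnro vodp igdd vrxil ceq bfpja xiu ctf ccucv
Hunk 2: at line 2 remove [vrxil,ceq,bfpja] add [jumbw] -> 7 lines: wrnro vodp igdd jumbw xiu ctf ccucv
Hunk 3: at line 2 remove [jumbw] add [obl,rrvww,kdx] -> 9 lines: wrnro vodp igdd obl rrvww kdx xiu ctf ccucv
Hunk 4: at line 3 remove [obl,rrvww,kdx] add [dyoa,stho] -> 8 lines: wrnro vodp igdd dyoa stho xiu ctf ccucv
Hunk 5: at line 2 remove [igdd] add [tglg,ttfhv,hntz] -> 10 lines: wrnro vodp tglg ttfhv hntz dyoa stho xiu ctf ccucv
Hunk 6: at line 5 remove [dyoa,stho] add [mlc,jgtrw,dca] -> 11 lines: wrnro vodp tglg ttfhv hntz mlc jgtrw dca xiu ctf ccucv
Final line 11: ccucv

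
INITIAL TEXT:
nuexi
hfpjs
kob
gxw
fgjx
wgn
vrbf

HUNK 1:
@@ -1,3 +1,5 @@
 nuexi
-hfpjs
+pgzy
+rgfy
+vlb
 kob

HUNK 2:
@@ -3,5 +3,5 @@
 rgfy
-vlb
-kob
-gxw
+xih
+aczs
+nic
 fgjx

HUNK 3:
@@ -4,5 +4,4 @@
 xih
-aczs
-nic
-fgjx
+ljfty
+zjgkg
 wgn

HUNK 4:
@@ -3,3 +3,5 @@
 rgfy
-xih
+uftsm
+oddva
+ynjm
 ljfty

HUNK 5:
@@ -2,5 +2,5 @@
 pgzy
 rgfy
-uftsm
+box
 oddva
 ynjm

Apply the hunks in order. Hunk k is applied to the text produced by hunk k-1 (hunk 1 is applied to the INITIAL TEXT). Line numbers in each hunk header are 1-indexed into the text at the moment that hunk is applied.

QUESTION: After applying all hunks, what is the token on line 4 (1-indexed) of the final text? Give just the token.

Answer: box

Derivation:
Hunk 1: at line 1 remove [hfpjs] add [pgzy,rgfy,vlb] -> 9 lines: nuexi pgzy rgfy vlb kob gxw fgjx wgn vrbf
Hunk 2: at line 3 remove [vlb,kob,gxw] add [xih,aczs,nic] -> 9 lines: nuexi pgzy rgfy xih aczs nic fgjx wgn vrbf
Hunk 3: at line 4 remove [aczs,nic,fgjx] add [ljfty,zjgkg] -> 8 lines: nuexi pgzy rgfy xih ljfty zjgkg wgn vrbf
Hunk 4: at line 3 remove [xih] add [uftsm,oddva,ynjm] -> 10 lines: nuexi pgzy rgfy uftsm oddva ynjm ljfty zjgkg wgn vrbf
Hunk 5: at line 2 remove [uftsm] add [box] -> 10 lines: nuexi pgzy rgfy box oddva ynjm ljfty zjgkg wgn vrbf
Final line 4: box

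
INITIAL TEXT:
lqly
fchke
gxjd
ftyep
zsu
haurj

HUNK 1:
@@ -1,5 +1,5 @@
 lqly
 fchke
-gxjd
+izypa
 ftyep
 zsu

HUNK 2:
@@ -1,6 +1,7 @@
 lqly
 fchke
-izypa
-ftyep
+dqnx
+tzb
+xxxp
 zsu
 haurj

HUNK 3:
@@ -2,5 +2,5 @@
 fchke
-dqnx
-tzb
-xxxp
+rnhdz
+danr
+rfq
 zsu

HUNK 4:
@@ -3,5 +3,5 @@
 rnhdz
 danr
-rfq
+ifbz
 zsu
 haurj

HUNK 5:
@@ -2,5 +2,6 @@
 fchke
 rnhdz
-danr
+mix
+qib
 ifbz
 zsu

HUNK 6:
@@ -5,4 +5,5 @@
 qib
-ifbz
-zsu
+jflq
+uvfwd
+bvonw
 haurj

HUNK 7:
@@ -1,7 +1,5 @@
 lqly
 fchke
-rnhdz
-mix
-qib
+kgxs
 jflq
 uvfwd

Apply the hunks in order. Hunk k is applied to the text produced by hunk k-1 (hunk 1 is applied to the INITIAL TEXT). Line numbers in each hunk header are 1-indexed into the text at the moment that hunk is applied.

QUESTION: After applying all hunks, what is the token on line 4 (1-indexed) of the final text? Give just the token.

Hunk 1: at line 1 remove [gxjd] add [izypa] -> 6 lines: lqly fchke izypa ftyep zsu haurj
Hunk 2: at line 1 remove [izypa,ftyep] add [dqnx,tzb,xxxp] -> 7 lines: lqly fchke dqnx tzb xxxp zsu haurj
Hunk 3: at line 2 remove [dqnx,tzb,xxxp] add [rnhdz,danr,rfq] -> 7 lines: lqly fchke rnhdz danr rfq zsu haurj
Hunk 4: at line 3 remove [rfq] add [ifbz] -> 7 lines: lqly fchke rnhdz danr ifbz zsu haurj
Hunk 5: at line 2 remove [danr] add [mix,qib] -> 8 lines: lqly fchke rnhdz mix qib ifbz zsu haurj
Hunk 6: at line 5 remove [ifbz,zsu] add [jflq,uvfwd,bvonw] -> 9 lines: lqly fchke rnhdz mix qib jflq uvfwd bvonw haurj
Hunk 7: at line 1 remove [rnhdz,mix,qib] add [kgxs] -> 7 lines: lqly fchke kgxs jflq uvfwd bvonw haurj
Final line 4: jflq

Answer: jflq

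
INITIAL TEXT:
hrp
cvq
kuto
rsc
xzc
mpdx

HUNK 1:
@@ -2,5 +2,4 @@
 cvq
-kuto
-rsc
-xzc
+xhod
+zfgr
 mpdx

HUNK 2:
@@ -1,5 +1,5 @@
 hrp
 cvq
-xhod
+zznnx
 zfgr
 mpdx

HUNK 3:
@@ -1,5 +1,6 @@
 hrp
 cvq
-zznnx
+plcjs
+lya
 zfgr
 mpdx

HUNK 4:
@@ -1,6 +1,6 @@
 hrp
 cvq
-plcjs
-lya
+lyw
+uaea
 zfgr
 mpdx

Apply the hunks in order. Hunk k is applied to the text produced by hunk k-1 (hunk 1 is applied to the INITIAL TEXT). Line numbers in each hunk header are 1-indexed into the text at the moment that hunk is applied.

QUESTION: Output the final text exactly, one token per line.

Hunk 1: at line 2 remove [kuto,rsc,xzc] add [xhod,zfgr] -> 5 lines: hrp cvq xhod zfgr mpdx
Hunk 2: at line 1 remove [xhod] add [zznnx] -> 5 lines: hrp cvq zznnx zfgr mpdx
Hunk 3: at line 1 remove [zznnx] add [plcjs,lya] -> 6 lines: hrp cvq plcjs lya zfgr mpdx
Hunk 4: at line 1 remove [plcjs,lya] add [lyw,uaea] -> 6 lines: hrp cvq lyw uaea zfgr mpdx

Answer: hrp
cvq
lyw
uaea
zfgr
mpdx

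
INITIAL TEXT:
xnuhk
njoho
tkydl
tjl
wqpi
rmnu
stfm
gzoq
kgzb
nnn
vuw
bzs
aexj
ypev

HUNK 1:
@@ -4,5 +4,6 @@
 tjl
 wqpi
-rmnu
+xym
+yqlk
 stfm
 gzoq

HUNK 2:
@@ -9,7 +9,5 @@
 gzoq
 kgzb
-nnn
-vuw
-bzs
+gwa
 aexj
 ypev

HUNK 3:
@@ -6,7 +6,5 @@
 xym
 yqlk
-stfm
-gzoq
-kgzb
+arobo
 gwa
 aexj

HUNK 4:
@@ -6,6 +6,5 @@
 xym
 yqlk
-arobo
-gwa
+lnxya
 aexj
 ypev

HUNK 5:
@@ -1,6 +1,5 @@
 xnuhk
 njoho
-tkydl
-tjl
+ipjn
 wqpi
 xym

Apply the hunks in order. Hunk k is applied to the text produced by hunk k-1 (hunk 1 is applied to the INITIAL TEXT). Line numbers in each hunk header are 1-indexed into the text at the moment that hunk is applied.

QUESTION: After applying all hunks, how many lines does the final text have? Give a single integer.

Hunk 1: at line 4 remove [rmnu] add [xym,yqlk] -> 15 lines: xnuhk njoho tkydl tjl wqpi xym yqlk stfm gzoq kgzb nnn vuw bzs aexj ypev
Hunk 2: at line 9 remove [nnn,vuw,bzs] add [gwa] -> 13 lines: xnuhk njoho tkydl tjl wqpi xym yqlk stfm gzoq kgzb gwa aexj ypev
Hunk 3: at line 6 remove [stfm,gzoq,kgzb] add [arobo] -> 11 lines: xnuhk njoho tkydl tjl wqpi xym yqlk arobo gwa aexj ypev
Hunk 4: at line 6 remove [arobo,gwa] add [lnxya] -> 10 lines: xnuhk njoho tkydl tjl wqpi xym yqlk lnxya aexj ypev
Hunk 5: at line 1 remove [tkydl,tjl] add [ipjn] -> 9 lines: xnuhk njoho ipjn wqpi xym yqlk lnxya aexj ypev
Final line count: 9

Answer: 9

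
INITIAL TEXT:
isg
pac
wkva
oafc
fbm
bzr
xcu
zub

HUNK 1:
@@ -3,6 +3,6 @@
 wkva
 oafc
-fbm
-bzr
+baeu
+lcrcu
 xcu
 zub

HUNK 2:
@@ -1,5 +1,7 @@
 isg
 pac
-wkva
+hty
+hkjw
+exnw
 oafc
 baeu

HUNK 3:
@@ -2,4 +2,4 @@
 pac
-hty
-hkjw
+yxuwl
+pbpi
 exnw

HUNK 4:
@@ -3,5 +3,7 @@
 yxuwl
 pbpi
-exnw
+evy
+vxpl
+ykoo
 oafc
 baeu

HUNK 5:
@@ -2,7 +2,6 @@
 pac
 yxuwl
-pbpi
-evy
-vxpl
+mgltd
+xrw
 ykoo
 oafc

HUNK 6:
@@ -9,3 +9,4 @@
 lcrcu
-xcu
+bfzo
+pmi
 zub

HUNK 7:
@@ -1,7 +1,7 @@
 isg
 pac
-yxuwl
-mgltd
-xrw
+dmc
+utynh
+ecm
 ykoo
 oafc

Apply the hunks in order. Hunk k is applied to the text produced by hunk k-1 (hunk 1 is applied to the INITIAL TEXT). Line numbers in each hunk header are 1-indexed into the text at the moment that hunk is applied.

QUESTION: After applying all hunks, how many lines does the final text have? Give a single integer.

Hunk 1: at line 3 remove [fbm,bzr] add [baeu,lcrcu] -> 8 lines: isg pac wkva oafc baeu lcrcu xcu zub
Hunk 2: at line 1 remove [wkva] add [hty,hkjw,exnw] -> 10 lines: isg pac hty hkjw exnw oafc baeu lcrcu xcu zub
Hunk 3: at line 2 remove [hty,hkjw] add [yxuwl,pbpi] -> 10 lines: isg pac yxuwl pbpi exnw oafc baeu lcrcu xcu zub
Hunk 4: at line 3 remove [exnw] add [evy,vxpl,ykoo] -> 12 lines: isg pac yxuwl pbpi evy vxpl ykoo oafc baeu lcrcu xcu zub
Hunk 5: at line 2 remove [pbpi,evy,vxpl] add [mgltd,xrw] -> 11 lines: isg pac yxuwl mgltd xrw ykoo oafc baeu lcrcu xcu zub
Hunk 6: at line 9 remove [xcu] add [bfzo,pmi] -> 12 lines: isg pac yxuwl mgltd xrw ykoo oafc baeu lcrcu bfzo pmi zub
Hunk 7: at line 1 remove [yxuwl,mgltd,xrw] add [dmc,utynh,ecm] -> 12 lines: isg pac dmc utynh ecm ykoo oafc baeu lcrcu bfzo pmi zub
Final line count: 12

Answer: 12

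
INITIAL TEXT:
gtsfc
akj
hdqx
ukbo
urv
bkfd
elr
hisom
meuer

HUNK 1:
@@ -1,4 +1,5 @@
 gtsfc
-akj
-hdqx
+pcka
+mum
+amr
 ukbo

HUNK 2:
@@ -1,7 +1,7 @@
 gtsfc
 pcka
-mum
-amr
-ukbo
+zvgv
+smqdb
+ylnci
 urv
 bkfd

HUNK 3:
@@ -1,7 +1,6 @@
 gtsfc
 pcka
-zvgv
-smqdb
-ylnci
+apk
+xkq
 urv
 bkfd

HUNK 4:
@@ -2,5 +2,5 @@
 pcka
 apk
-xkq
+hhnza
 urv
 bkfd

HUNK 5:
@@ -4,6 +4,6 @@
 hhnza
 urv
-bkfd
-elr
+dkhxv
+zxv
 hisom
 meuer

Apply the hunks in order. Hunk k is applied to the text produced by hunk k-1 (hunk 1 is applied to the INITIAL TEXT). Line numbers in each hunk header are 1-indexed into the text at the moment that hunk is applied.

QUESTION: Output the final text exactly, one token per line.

Answer: gtsfc
pcka
apk
hhnza
urv
dkhxv
zxv
hisom
meuer

Derivation:
Hunk 1: at line 1 remove [akj,hdqx] add [pcka,mum,amr] -> 10 lines: gtsfc pcka mum amr ukbo urv bkfd elr hisom meuer
Hunk 2: at line 1 remove [mum,amr,ukbo] add [zvgv,smqdb,ylnci] -> 10 lines: gtsfc pcka zvgv smqdb ylnci urv bkfd elr hisom meuer
Hunk 3: at line 1 remove [zvgv,smqdb,ylnci] add [apk,xkq] -> 9 lines: gtsfc pcka apk xkq urv bkfd elr hisom meuer
Hunk 4: at line 2 remove [xkq] add [hhnza] -> 9 lines: gtsfc pcka apk hhnza urv bkfd elr hisom meuer
Hunk 5: at line 4 remove [bkfd,elr] add [dkhxv,zxv] -> 9 lines: gtsfc pcka apk hhnza urv dkhxv zxv hisom meuer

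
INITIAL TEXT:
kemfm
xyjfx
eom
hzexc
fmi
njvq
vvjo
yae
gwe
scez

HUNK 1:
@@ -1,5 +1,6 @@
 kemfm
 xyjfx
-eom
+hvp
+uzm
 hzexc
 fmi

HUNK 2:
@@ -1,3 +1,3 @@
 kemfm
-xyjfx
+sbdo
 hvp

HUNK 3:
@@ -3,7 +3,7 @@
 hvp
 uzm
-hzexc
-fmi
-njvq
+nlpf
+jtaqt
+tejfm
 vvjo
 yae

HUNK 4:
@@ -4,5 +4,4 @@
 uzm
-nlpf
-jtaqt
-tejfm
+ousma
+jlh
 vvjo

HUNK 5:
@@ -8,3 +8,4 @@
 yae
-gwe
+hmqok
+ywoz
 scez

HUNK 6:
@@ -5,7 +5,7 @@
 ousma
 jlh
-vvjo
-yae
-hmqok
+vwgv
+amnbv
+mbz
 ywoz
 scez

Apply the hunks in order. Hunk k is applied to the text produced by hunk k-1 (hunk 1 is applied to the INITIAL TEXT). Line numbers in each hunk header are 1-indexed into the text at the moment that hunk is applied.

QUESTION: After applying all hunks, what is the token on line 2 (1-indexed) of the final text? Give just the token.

Answer: sbdo

Derivation:
Hunk 1: at line 1 remove [eom] add [hvp,uzm] -> 11 lines: kemfm xyjfx hvp uzm hzexc fmi njvq vvjo yae gwe scez
Hunk 2: at line 1 remove [xyjfx] add [sbdo] -> 11 lines: kemfm sbdo hvp uzm hzexc fmi njvq vvjo yae gwe scez
Hunk 3: at line 3 remove [hzexc,fmi,njvq] add [nlpf,jtaqt,tejfm] -> 11 lines: kemfm sbdo hvp uzm nlpf jtaqt tejfm vvjo yae gwe scez
Hunk 4: at line 4 remove [nlpf,jtaqt,tejfm] add [ousma,jlh] -> 10 lines: kemfm sbdo hvp uzm ousma jlh vvjo yae gwe scez
Hunk 5: at line 8 remove [gwe] add [hmqok,ywoz] -> 11 lines: kemfm sbdo hvp uzm ousma jlh vvjo yae hmqok ywoz scez
Hunk 6: at line 5 remove [vvjo,yae,hmqok] add [vwgv,amnbv,mbz] -> 11 lines: kemfm sbdo hvp uzm ousma jlh vwgv amnbv mbz ywoz scez
Final line 2: sbdo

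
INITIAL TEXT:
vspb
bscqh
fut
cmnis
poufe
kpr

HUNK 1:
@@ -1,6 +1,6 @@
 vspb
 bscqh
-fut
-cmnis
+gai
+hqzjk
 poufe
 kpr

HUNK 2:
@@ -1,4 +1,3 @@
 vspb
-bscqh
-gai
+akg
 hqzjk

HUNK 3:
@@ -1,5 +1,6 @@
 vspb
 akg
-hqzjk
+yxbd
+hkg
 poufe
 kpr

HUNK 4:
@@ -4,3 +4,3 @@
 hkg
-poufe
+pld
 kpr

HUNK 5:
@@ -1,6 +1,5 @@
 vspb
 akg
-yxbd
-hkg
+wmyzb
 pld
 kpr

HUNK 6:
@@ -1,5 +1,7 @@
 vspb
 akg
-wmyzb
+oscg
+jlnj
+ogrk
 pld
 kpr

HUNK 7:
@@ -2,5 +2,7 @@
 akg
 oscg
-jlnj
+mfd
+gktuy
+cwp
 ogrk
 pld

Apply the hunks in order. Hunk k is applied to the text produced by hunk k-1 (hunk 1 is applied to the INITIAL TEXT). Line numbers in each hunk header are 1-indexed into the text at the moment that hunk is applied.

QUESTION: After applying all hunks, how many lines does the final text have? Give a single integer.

Answer: 9

Derivation:
Hunk 1: at line 1 remove [fut,cmnis] add [gai,hqzjk] -> 6 lines: vspb bscqh gai hqzjk poufe kpr
Hunk 2: at line 1 remove [bscqh,gai] add [akg] -> 5 lines: vspb akg hqzjk poufe kpr
Hunk 3: at line 1 remove [hqzjk] add [yxbd,hkg] -> 6 lines: vspb akg yxbd hkg poufe kpr
Hunk 4: at line 4 remove [poufe] add [pld] -> 6 lines: vspb akg yxbd hkg pld kpr
Hunk 5: at line 1 remove [yxbd,hkg] add [wmyzb] -> 5 lines: vspb akg wmyzb pld kpr
Hunk 6: at line 1 remove [wmyzb] add [oscg,jlnj,ogrk] -> 7 lines: vspb akg oscg jlnj ogrk pld kpr
Hunk 7: at line 2 remove [jlnj] add [mfd,gktuy,cwp] -> 9 lines: vspb akg oscg mfd gktuy cwp ogrk pld kpr
Final line count: 9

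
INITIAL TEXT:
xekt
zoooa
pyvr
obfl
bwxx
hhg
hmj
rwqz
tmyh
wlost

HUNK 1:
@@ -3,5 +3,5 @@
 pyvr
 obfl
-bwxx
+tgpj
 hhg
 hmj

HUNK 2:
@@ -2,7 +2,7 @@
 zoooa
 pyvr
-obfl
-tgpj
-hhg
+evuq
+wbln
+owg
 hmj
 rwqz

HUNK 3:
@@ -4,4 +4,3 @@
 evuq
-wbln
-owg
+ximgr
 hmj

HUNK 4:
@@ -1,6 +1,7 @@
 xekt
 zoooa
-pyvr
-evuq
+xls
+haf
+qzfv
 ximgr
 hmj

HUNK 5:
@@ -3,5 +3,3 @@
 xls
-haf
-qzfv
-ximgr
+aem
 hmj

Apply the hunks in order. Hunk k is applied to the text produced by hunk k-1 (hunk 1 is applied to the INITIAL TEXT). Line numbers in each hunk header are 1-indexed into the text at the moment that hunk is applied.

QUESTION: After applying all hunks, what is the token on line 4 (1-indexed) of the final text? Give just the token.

Answer: aem

Derivation:
Hunk 1: at line 3 remove [bwxx] add [tgpj] -> 10 lines: xekt zoooa pyvr obfl tgpj hhg hmj rwqz tmyh wlost
Hunk 2: at line 2 remove [obfl,tgpj,hhg] add [evuq,wbln,owg] -> 10 lines: xekt zoooa pyvr evuq wbln owg hmj rwqz tmyh wlost
Hunk 3: at line 4 remove [wbln,owg] add [ximgr] -> 9 lines: xekt zoooa pyvr evuq ximgr hmj rwqz tmyh wlost
Hunk 4: at line 1 remove [pyvr,evuq] add [xls,haf,qzfv] -> 10 lines: xekt zoooa xls haf qzfv ximgr hmj rwqz tmyh wlost
Hunk 5: at line 3 remove [haf,qzfv,ximgr] add [aem] -> 8 lines: xekt zoooa xls aem hmj rwqz tmyh wlost
Final line 4: aem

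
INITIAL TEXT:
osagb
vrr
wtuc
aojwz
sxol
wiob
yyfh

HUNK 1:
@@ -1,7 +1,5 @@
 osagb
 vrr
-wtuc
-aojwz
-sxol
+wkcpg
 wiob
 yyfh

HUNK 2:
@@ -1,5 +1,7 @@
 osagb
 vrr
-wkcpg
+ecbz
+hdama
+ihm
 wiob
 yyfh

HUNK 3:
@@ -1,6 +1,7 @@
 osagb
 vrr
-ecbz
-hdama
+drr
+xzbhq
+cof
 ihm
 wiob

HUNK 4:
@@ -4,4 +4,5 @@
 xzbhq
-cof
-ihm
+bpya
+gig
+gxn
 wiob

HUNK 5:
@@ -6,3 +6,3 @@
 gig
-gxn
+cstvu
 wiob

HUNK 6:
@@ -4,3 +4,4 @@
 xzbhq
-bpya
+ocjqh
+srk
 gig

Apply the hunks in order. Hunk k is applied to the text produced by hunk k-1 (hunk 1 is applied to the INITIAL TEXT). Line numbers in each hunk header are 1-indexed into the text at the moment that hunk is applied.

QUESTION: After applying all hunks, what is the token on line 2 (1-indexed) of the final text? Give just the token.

Answer: vrr

Derivation:
Hunk 1: at line 1 remove [wtuc,aojwz,sxol] add [wkcpg] -> 5 lines: osagb vrr wkcpg wiob yyfh
Hunk 2: at line 1 remove [wkcpg] add [ecbz,hdama,ihm] -> 7 lines: osagb vrr ecbz hdama ihm wiob yyfh
Hunk 3: at line 1 remove [ecbz,hdama] add [drr,xzbhq,cof] -> 8 lines: osagb vrr drr xzbhq cof ihm wiob yyfh
Hunk 4: at line 4 remove [cof,ihm] add [bpya,gig,gxn] -> 9 lines: osagb vrr drr xzbhq bpya gig gxn wiob yyfh
Hunk 5: at line 6 remove [gxn] add [cstvu] -> 9 lines: osagb vrr drr xzbhq bpya gig cstvu wiob yyfh
Hunk 6: at line 4 remove [bpya] add [ocjqh,srk] -> 10 lines: osagb vrr drr xzbhq ocjqh srk gig cstvu wiob yyfh
Final line 2: vrr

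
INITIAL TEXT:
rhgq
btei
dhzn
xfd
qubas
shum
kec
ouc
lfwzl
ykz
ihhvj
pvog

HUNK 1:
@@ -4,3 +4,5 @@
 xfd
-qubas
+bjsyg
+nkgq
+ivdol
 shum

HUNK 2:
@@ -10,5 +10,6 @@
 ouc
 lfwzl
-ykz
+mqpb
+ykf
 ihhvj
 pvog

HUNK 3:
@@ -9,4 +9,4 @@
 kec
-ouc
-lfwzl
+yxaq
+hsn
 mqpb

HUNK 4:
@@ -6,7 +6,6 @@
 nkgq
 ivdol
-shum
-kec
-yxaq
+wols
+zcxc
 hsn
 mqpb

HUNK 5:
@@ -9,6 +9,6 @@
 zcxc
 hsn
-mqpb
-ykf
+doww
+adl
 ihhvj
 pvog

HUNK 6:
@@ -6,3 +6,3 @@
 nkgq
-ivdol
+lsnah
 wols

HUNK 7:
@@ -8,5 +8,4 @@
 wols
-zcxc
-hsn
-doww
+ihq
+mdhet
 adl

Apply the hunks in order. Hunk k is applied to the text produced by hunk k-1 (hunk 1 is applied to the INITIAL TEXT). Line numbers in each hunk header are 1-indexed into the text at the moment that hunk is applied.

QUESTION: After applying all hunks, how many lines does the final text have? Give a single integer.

Hunk 1: at line 4 remove [qubas] add [bjsyg,nkgq,ivdol] -> 14 lines: rhgq btei dhzn xfd bjsyg nkgq ivdol shum kec ouc lfwzl ykz ihhvj pvog
Hunk 2: at line 10 remove [ykz] add [mqpb,ykf] -> 15 lines: rhgq btei dhzn xfd bjsyg nkgq ivdol shum kec ouc lfwzl mqpb ykf ihhvj pvog
Hunk 3: at line 9 remove [ouc,lfwzl] add [yxaq,hsn] -> 15 lines: rhgq btei dhzn xfd bjsyg nkgq ivdol shum kec yxaq hsn mqpb ykf ihhvj pvog
Hunk 4: at line 6 remove [shum,kec,yxaq] add [wols,zcxc] -> 14 lines: rhgq btei dhzn xfd bjsyg nkgq ivdol wols zcxc hsn mqpb ykf ihhvj pvog
Hunk 5: at line 9 remove [mqpb,ykf] add [doww,adl] -> 14 lines: rhgq btei dhzn xfd bjsyg nkgq ivdol wols zcxc hsn doww adl ihhvj pvog
Hunk 6: at line 6 remove [ivdol] add [lsnah] -> 14 lines: rhgq btei dhzn xfd bjsyg nkgq lsnah wols zcxc hsn doww adl ihhvj pvog
Hunk 7: at line 8 remove [zcxc,hsn,doww] add [ihq,mdhet] -> 13 lines: rhgq btei dhzn xfd bjsyg nkgq lsnah wols ihq mdhet adl ihhvj pvog
Final line count: 13

Answer: 13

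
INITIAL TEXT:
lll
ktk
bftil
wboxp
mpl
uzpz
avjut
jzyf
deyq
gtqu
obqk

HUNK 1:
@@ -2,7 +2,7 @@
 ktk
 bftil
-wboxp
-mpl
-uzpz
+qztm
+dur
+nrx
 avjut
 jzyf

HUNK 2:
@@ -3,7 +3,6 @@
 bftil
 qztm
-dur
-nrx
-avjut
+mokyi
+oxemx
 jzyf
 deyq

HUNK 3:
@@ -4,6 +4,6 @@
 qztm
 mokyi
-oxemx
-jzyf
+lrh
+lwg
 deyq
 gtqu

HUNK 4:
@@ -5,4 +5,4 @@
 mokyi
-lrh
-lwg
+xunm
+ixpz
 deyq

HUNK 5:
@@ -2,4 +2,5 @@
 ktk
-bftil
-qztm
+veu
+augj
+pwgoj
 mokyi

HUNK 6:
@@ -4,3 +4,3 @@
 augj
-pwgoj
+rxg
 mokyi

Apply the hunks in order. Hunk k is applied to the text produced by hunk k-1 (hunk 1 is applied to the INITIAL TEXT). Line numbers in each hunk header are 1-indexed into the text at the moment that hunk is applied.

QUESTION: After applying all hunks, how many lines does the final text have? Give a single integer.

Hunk 1: at line 2 remove [wboxp,mpl,uzpz] add [qztm,dur,nrx] -> 11 lines: lll ktk bftil qztm dur nrx avjut jzyf deyq gtqu obqk
Hunk 2: at line 3 remove [dur,nrx,avjut] add [mokyi,oxemx] -> 10 lines: lll ktk bftil qztm mokyi oxemx jzyf deyq gtqu obqk
Hunk 3: at line 4 remove [oxemx,jzyf] add [lrh,lwg] -> 10 lines: lll ktk bftil qztm mokyi lrh lwg deyq gtqu obqk
Hunk 4: at line 5 remove [lrh,lwg] add [xunm,ixpz] -> 10 lines: lll ktk bftil qztm mokyi xunm ixpz deyq gtqu obqk
Hunk 5: at line 2 remove [bftil,qztm] add [veu,augj,pwgoj] -> 11 lines: lll ktk veu augj pwgoj mokyi xunm ixpz deyq gtqu obqk
Hunk 6: at line 4 remove [pwgoj] add [rxg] -> 11 lines: lll ktk veu augj rxg mokyi xunm ixpz deyq gtqu obqk
Final line count: 11

Answer: 11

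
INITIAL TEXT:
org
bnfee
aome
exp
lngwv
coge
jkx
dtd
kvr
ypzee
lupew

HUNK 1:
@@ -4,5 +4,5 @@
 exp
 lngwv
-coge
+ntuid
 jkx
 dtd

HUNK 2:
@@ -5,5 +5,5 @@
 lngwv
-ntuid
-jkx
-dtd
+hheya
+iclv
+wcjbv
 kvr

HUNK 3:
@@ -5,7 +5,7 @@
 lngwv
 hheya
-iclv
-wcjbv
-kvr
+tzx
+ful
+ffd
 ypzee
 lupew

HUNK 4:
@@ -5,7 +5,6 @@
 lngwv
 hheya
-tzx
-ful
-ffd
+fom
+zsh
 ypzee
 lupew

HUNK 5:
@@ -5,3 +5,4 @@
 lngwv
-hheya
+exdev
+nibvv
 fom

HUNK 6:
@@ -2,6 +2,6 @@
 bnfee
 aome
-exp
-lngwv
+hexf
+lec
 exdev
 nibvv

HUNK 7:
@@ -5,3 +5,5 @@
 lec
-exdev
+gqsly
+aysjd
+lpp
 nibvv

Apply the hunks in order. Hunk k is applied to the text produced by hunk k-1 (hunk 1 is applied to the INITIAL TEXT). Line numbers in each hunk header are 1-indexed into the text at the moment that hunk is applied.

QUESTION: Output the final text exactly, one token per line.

Answer: org
bnfee
aome
hexf
lec
gqsly
aysjd
lpp
nibvv
fom
zsh
ypzee
lupew

Derivation:
Hunk 1: at line 4 remove [coge] add [ntuid] -> 11 lines: org bnfee aome exp lngwv ntuid jkx dtd kvr ypzee lupew
Hunk 2: at line 5 remove [ntuid,jkx,dtd] add [hheya,iclv,wcjbv] -> 11 lines: org bnfee aome exp lngwv hheya iclv wcjbv kvr ypzee lupew
Hunk 3: at line 5 remove [iclv,wcjbv,kvr] add [tzx,ful,ffd] -> 11 lines: org bnfee aome exp lngwv hheya tzx ful ffd ypzee lupew
Hunk 4: at line 5 remove [tzx,ful,ffd] add [fom,zsh] -> 10 lines: org bnfee aome exp lngwv hheya fom zsh ypzee lupew
Hunk 5: at line 5 remove [hheya] add [exdev,nibvv] -> 11 lines: org bnfee aome exp lngwv exdev nibvv fom zsh ypzee lupew
Hunk 6: at line 2 remove [exp,lngwv] add [hexf,lec] -> 11 lines: org bnfee aome hexf lec exdev nibvv fom zsh ypzee lupew
Hunk 7: at line 5 remove [exdev] add [gqsly,aysjd,lpp] -> 13 lines: org bnfee aome hexf lec gqsly aysjd lpp nibvv fom zsh ypzee lupew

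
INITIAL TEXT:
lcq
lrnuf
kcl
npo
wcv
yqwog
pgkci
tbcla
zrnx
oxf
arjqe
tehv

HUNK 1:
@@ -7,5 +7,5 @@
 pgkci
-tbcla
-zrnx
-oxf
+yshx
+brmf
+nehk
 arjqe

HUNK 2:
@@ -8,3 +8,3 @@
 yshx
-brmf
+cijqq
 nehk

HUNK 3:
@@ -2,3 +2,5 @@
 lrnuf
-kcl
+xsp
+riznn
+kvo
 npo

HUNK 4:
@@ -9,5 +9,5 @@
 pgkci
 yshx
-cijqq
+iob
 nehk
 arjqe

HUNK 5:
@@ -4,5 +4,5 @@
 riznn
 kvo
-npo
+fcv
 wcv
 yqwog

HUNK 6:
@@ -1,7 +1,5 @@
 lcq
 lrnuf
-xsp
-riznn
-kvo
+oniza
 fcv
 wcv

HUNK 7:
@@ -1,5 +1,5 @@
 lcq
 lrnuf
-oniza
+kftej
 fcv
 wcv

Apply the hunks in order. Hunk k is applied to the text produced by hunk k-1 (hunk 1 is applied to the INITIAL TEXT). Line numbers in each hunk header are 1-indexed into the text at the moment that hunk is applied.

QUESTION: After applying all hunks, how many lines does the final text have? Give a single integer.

Answer: 12

Derivation:
Hunk 1: at line 7 remove [tbcla,zrnx,oxf] add [yshx,brmf,nehk] -> 12 lines: lcq lrnuf kcl npo wcv yqwog pgkci yshx brmf nehk arjqe tehv
Hunk 2: at line 8 remove [brmf] add [cijqq] -> 12 lines: lcq lrnuf kcl npo wcv yqwog pgkci yshx cijqq nehk arjqe tehv
Hunk 3: at line 2 remove [kcl] add [xsp,riznn,kvo] -> 14 lines: lcq lrnuf xsp riznn kvo npo wcv yqwog pgkci yshx cijqq nehk arjqe tehv
Hunk 4: at line 9 remove [cijqq] add [iob] -> 14 lines: lcq lrnuf xsp riznn kvo npo wcv yqwog pgkci yshx iob nehk arjqe tehv
Hunk 5: at line 4 remove [npo] add [fcv] -> 14 lines: lcq lrnuf xsp riznn kvo fcv wcv yqwog pgkci yshx iob nehk arjqe tehv
Hunk 6: at line 1 remove [xsp,riznn,kvo] add [oniza] -> 12 lines: lcq lrnuf oniza fcv wcv yqwog pgkci yshx iob nehk arjqe tehv
Hunk 7: at line 1 remove [oniza] add [kftej] -> 12 lines: lcq lrnuf kftej fcv wcv yqwog pgkci yshx iob nehk arjqe tehv
Final line count: 12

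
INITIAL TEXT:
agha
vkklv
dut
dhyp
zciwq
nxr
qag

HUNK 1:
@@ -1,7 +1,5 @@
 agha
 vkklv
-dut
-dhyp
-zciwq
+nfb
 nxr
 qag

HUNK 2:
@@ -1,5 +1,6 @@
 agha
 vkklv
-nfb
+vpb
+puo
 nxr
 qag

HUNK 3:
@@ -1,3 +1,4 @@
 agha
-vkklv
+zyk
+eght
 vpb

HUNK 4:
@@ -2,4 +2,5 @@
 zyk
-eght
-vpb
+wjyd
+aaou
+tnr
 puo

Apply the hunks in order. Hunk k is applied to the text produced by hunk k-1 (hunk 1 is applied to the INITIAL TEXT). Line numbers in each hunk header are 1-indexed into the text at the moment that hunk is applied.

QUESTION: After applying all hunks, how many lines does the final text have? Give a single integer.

Hunk 1: at line 1 remove [dut,dhyp,zciwq] add [nfb] -> 5 lines: agha vkklv nfb nxr qag
Hunk 2: at line 1 remove [nfb] add [vpb,puo] -> 6 lines: agha vkklv vpb puo nxr qag
Hunk 3: at line 1 remove [vkklv] add [zyk,eght] -> 7 lines: agha zyk eght vpb puo nxr qag
Hunk 4: at line 2 remove [eght,vpb] add [wjyd,aaou,tnr] -> 8 lines: agha zyk wjyd aaou tnr puo nxr qag
Final line count: 8

Answer: 8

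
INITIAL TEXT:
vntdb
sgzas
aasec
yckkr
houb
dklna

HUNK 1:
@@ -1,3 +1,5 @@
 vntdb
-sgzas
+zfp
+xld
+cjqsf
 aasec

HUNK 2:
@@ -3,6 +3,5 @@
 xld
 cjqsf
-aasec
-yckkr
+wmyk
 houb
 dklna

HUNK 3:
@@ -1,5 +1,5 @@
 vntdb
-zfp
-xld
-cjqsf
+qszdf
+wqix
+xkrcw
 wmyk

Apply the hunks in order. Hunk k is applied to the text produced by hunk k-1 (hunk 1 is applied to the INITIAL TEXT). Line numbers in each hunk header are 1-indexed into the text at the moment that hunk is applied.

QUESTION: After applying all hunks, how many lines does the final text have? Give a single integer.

Hunk 1: at line 1 remove [sgzas] add [zfp,xld,cjqsf] -> 8 lines: vntdb zfp xld cjqsf aasec yckkr houb dklna
Hunk 2: at line 3 remove [aasec,yckkr] add [wmyk] -> 7 lines: vntdb zfp xld cjqsf wmyk houb dklna
Hunk 3: at line 1 remove [zfp,xld,cjqsf] add [qszdf,wqix,xkrcw] -> 7 lines: vntdb qszdf wqix xkrcw wmyk houb dklna
Final line count: 7

Answer: 7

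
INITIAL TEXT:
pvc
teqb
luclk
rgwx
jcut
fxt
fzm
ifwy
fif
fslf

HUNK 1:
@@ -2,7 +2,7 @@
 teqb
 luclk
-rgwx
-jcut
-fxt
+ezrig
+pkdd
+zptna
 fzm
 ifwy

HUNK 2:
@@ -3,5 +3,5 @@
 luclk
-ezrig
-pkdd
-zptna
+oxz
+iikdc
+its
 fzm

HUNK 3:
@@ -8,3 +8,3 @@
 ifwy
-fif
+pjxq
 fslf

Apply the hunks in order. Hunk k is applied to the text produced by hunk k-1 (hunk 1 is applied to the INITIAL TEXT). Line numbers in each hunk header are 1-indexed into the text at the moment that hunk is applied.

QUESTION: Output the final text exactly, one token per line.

Answer: pvc
teqb
luclk
oxz
iikdc
its
fzm
ifwy
pjxq
fslf

Derivation:
Hunk 1: at line 2 remove [rgwx,jcut,fxt] add [ezrig,pkdd,zptna] -> 10 lines: pvc teqb luclk ezrig pkdd zptna fzm ifwy fif fslf
Hunk 2: at line 3 remove [ezrig,pkdd,zptna] add [oxz,iikdc,its] -> 10 lines: pvc teqb luclk oxz iikdc its fzm ifwy fif fslf
Hunk 3: at line 8 remove [fif] add [pjxq] -> 10 lines: pvc teqb luclk oxz iikdc its fzm ifwy pjxq fslf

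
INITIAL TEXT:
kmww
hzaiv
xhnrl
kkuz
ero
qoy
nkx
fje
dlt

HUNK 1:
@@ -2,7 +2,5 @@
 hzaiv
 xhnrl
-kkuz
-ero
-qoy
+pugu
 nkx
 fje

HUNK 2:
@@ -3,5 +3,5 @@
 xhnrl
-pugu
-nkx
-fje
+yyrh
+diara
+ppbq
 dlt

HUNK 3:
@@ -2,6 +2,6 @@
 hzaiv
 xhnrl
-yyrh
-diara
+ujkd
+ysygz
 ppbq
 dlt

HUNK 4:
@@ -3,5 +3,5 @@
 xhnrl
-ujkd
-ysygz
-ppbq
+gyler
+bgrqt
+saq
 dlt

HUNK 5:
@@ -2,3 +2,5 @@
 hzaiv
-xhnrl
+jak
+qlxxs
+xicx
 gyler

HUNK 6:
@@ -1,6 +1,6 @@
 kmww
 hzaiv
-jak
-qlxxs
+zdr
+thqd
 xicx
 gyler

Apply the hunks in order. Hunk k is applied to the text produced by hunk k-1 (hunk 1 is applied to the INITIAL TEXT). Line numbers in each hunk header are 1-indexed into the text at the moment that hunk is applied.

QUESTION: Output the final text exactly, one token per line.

Answer: kmww
hzaiv
zdr
thqd
xicx
gyler
bgrqt
saq
dlt

Derivation:
Hunk 1: at line 2 remove [kkuz,ero,qoy] add [pugu] -> 7 lines: kmww hzaiv xhnrl pugu nkx fje dlt
Hunk 2: at line 3 remove [pugu,nkx,fje] add [yyrh,diara,ppbq] -> 7 lines: kmww hzaiv xhnrl yyrh diara ppbq dlt
Hunk 3: at line 2 remove [yyrh,diara] add [ujkd,ysygz] -> 7 lines: kmww hzaiv xhnrl ujkd ysygz ppbq dlt
Hunk 4: at line 3 remove [ujkd,ysygz,ppbq] add [gyler,bgrqt,saq] -> 7 lines: kmww hzaiv xhnrl gyler bgrqt saq dlt
Hunk 5: at line 2 remove [xhnrl] add [jak,qlxxs,xicx] -> 9 lines: kmww hzaiv jak qlxxs xicx gyler bgrqt saq dlt
Hunk 6: at line 1 remove [jak,qlxxs] add [zdr,thqd] -> 9 lines: kmww hzaiv zdr thqd xicx gyler bgrqt saq dlt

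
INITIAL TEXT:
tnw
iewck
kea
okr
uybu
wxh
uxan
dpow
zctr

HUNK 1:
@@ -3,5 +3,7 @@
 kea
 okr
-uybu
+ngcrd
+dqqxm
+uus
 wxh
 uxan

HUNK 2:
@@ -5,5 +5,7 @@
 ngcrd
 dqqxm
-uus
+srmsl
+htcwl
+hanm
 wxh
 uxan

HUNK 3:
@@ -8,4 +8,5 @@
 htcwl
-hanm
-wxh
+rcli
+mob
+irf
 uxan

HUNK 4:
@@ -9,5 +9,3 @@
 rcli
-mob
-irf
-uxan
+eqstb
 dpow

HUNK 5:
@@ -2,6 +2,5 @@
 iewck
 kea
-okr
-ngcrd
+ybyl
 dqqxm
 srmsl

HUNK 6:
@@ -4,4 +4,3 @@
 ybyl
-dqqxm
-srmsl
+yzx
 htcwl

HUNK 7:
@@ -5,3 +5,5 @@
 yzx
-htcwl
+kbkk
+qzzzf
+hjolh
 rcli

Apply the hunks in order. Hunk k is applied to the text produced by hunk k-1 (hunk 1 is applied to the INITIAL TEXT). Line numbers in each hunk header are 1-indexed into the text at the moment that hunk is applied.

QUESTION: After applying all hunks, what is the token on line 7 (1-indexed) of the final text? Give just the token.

Answer: qzzzf

Derivation:
Hunk 1: at line 3 remove [uybu] add [ngcrd,dqqxm,uus] -> 11 lines: tnw iewck kea okr ngcrd dqqxm uus wxh uxan dpow zctr
Hunk 2: at line 5 remove [uus] add [srmsl,htcwl,hanm] -> 13 lines: tnw iewck kea okr ngcrd dqqxm srmsl htcwl hanm wxh uxan dpow zctr
Hunk 3: at line 8 remove [hanm,wxh] add [rcli,mob,irf] -> 14 lines: tnw iewck kea okr ngcrd dqqxm srmsl htcwl rcli mob irf uxan dpow zctr
Hunk 4: at line 9 remove [mob,irf,uxan] add [eqstb] -> 12 lines: tnw iewck kea okr ngcrd dqqxm srmsl htcwl rcli eqstb dpow zctr
Hunk 5: at line 2 remove [okr,ngcrd] add [ybyl] -> 11 lines: tnw iewck kea ybyl dqqxm srmsl htcwl rcli eqstb dpow zctr
Hunk 6: at line 4 remove [dqqxm,srmsl] add [yzx] -> 10 lines: tnw iewck kea ybyl yzx htcwl rcli eqstb dpow zctr
Hunk 7: at line 5 remove [htcwl] add [kbkk,qzzzf,hjolh] -> 12 lines: tnw iewck kea ybyl yzx kbkk qzzzf hjolh rcli eqstb dpow zctr
Final line 7: qzzzf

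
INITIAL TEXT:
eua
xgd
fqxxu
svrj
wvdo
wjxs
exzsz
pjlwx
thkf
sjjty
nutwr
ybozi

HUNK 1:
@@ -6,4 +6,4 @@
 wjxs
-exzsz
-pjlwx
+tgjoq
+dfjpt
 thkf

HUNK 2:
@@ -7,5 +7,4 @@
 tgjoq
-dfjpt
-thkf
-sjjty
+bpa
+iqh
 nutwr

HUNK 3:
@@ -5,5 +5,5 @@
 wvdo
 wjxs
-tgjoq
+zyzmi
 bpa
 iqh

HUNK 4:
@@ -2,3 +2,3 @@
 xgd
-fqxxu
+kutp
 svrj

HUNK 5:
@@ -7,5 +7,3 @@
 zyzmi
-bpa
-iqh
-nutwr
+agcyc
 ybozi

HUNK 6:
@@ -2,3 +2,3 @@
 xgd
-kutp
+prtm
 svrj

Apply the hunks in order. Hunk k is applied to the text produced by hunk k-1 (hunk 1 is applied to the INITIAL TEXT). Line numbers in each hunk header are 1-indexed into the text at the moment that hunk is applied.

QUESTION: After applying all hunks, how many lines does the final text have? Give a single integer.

Hunk 1: at line 6 remove [exzsz,pjlwx] add [tgjoq,dfjpt] -> 12 lines: eua xgd fqxxu svrj wvdo wjxs tgjoq dfjpt thkf sjjty nutwr ybozi
Hunk 2: at line 7 remove [dfjpt,thkf,sjjty] add [bpa,iqh] -> 11 lines: eua xgd fqxxu svrj wvdo wjxs tgjoq bpa iqh nutwr ybozi
Hunk 3: at line 5 remove [tgjoq] add [zyzmi] -> 11 lines: eua xgd fqxxu svrj wvdo wjxs zyzmi bpa iqh nutwr ybozi
Hunk 4: at line 2 remove [fqxxu] add [kutp] -> 11 lines: eua xgd kutp svrj wvdo wjxs zyzmi bpa iqh nutwr ybozi
Hunk 5: at line 7 remove [bpa,iqh,nutwr] add [agcyc] -> 9 lines: eua xgd kutp svrj wvdo wjxs zyzmi agcyc ybozi
Hunk 6: at line 2 remove [kutp] add [prtm] -> 9 lines: eua xgd prtm svrj wvdo wjxs zyzmi agcyc ybozi
Final line count: 9

Answer: 9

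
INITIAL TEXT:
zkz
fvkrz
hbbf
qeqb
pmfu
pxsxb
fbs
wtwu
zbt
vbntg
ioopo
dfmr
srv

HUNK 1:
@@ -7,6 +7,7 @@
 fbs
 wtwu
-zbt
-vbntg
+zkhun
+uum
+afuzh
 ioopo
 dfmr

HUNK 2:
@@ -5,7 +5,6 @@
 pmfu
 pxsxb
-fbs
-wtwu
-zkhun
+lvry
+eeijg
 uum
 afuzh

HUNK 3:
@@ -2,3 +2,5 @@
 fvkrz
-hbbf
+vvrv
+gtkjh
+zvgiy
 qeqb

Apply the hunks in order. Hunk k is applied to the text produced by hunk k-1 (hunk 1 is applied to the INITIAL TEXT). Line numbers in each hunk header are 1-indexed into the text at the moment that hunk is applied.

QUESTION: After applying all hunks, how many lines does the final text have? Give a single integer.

Hunk 1: at line 7 remove [zbt,vbntg] add [zkhun,uum,afuzh] -> 14 lines: zkz fvkrz hbbf qeqb pmfu pxsxb fbs wtwu zkhun uum afuzh ioopo dfmr srv
Hunk 2: at line 5 remove [fbs,wtwu,zkhun] add [lvry,eeijg] -> 13 lines: zkz fvkrz hbbf qeqb pmfu pxsxb lvry eeijg uum afuzh ioopo dfmr srv
Hunk 3: at line 2 remove [hbbf] add [vvrv,gtkjh,zvgiy] -> 15 lines: zkz fvkrz vvrv gtkjh zvgiy qeqb pmfu pxsxb lvry eeijg uum afuzh ioopo dfmr srv
Final line count: 15

Answer: 15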